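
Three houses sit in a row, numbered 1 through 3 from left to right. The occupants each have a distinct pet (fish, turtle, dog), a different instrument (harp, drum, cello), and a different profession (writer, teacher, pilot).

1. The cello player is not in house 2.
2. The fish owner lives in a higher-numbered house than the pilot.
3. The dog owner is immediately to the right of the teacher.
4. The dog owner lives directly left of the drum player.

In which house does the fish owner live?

3

Clue 4 places the dog owner in house 2.
Clue 4 places the drum player in house 3.
House 1's pet must be turtle (nothing else left).
So house 3 gets fish for pet.
The only instrument still possible for house 1 is cello.
House 2's instrument must be harp (nothing else left).
So house 3 gets writer for profession.
From clue 3, the teacher must be in house 1.
That leaves pilot as the profession for house 2.
So: house 1 = turtle/cello/teacher, house 2 = dog/harp/pilot, house 3 = fish/drum/writer.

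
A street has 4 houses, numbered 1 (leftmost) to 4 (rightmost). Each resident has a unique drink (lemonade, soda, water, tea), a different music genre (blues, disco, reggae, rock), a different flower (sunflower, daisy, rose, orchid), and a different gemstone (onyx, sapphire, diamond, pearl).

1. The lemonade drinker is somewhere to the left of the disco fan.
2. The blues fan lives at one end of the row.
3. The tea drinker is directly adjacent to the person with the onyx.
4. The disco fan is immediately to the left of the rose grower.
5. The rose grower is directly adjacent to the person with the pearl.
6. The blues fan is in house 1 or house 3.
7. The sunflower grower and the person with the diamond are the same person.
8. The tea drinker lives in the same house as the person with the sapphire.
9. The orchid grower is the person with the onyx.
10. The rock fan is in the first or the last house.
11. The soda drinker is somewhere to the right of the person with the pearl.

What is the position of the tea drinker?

3

From clue 6, the blues fan must be in house 1.
House 4's music genre must be rock (nothing else left).
The lemonade drinker is narrowed to house 1 or 2; consider each.
Placing it in house 2 leads to a contradiction, so it's in house 1.
The soda drinker is narrowed to house 3 or 4; consider each.
Placing it in house 3 leads to a contradiction, so it's in house 4.
The tea drinker is narrowed to house 2 or 3; consider each.
Placing it in house 2 leads to a contradiction, so it's in house 3.
The person with the sapphire is in house 3 (clue 8).
So house 2 gets water for drink.
The only gemstone still possible for house 1 is diamond.
House 2's gemstone must be pearl (nothing else left).
House 4's gemstone must be onyx (nothing else left).
From clue 5, the rose grower must be in house 3.
From clue 7, the sunflower grower must be in house 1.
By clue 9, the orchid grower is in house 4.
That leaves daisy as the flower for house 2.
By clue 4, the disco fan is in house 2.
House 3's music genre must be reggae (nothing else left).
So: house 1 = lemonade/blues/sunflower/diamond, house 2 = water/disco/daisy/pearl, house 3 = tea/reggae/rose/sapphire, house 4 = soda/rock/orchid/onyx.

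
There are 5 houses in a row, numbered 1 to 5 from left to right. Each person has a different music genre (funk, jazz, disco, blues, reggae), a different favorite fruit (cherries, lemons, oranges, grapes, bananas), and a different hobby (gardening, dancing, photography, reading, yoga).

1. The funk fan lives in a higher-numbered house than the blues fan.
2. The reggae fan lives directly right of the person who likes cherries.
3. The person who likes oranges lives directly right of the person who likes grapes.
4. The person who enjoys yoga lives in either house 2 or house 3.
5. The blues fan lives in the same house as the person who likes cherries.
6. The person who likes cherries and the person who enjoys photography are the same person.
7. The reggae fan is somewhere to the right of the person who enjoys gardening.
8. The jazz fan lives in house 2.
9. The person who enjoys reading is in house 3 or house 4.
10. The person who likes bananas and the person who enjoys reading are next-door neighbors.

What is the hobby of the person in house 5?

dancing

By clue 8, the jazz fan is in house 2.
That leaves dancing as the hobby for house 5.
House 1 music genre: only disco fits.
So house 1 gets gardening for hobby.
So house 2 gets yoga for hobby.
That leaves blues as the music genre for house 3.
The person who likes cherries is in house 3 (clue 5).
By clue 6, the person who enjoys photography is in house 3.
That leaves reading as the hobby for house 4.
By clue 2, the reggae fan is in house 4.
Clue 10 places the person who likes bananas in house 5.
So house 5 gets funk for music genre.
The person who likes grapes is in house 1 (clue 3).
So house 2 gets oranges for favorite fruit.
The only favorite fruit still possible for house 4 is lemons.
So: house 1 = disco/grapes/gardening, house 2 = jazz/oranges/yoga, house 3 = blues/cherries/photography, house 4 = reggae/lemons/reading, house 5 = funk/bananas/dancing.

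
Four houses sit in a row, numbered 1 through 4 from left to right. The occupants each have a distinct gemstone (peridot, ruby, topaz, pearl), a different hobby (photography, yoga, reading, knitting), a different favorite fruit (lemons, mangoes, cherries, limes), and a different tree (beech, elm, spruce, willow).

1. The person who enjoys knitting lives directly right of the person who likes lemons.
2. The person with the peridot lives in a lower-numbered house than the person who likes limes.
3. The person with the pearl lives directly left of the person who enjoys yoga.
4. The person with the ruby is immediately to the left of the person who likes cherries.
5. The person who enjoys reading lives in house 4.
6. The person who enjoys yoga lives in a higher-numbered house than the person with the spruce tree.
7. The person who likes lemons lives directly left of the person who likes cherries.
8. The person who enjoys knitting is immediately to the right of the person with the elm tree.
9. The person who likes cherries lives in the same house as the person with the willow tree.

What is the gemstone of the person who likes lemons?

The person who enjoys reading is in house 4 (clue 5).
House 4's gemstone must be topaz (nothing else left).
So house 1 gets photography for hobby.
That leaves beech as the tree for house 4.
House 3 gemstone: only peridot fits.
House 3 tree: only willow fits.
The person who likes limes is in house 4 (clue 2).
The person who likes cherries is in house 3 (clue 9).
Clue 4: the person with the ruby is in house 2.
Clue 7 places the person who likes lemons in house 2.
So house 1 gets pearl for gemstone.
House 1's favorite fruit must be mangoes (nothing else left).
By clue 1, the person who enjoys knitting is in house 3.
From clue 3, the person who enjoys yoga must be in house 2.
From clue 6, the person with the spruce tree must be in house 1.
From clue 8, the person with the elm tree must be in house 2.
So: house 1 = pearl/photography/mangoes/spruce, house 2 = ruby/yoga/lemons/elm, house 3 = peridot/knitting/cherries/willow, house 4 = topaz/reading/limes/beech.

ruby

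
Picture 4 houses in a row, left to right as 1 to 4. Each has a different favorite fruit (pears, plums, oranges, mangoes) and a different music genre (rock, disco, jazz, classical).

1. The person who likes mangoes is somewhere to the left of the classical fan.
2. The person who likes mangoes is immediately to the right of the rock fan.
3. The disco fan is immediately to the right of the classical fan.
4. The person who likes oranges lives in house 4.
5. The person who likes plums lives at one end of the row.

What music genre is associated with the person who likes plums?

rock

From clue 4, the person who likes oranges must be in house 4.
By clue 1, the person who likes mangoes is in house 2.
Clue 1: the classical fan is in house 3.
Clue 2 places the rock fan in house 1.
By clue 3, the disco fan is in house 4.
That leaves plums as the favorite fruit for house 1.
So house 3 gets pears for favorite fruit.
House 2 music genre: only jazz fits.
So: house 1 = plums/rock, house 2 = mangoes/jazz, house 3 = pears/classical, house 4 = oranges/disco.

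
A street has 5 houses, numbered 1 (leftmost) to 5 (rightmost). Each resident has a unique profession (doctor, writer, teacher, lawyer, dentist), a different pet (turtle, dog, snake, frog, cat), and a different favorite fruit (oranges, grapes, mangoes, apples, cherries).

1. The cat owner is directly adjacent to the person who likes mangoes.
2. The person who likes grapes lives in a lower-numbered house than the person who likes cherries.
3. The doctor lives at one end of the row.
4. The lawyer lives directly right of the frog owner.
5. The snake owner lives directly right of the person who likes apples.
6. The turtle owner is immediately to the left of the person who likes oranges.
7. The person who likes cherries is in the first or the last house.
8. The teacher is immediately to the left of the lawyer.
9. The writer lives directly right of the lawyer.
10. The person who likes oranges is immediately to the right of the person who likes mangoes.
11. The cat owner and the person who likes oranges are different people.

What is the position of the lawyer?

4

The person who likes cherries is in house 5 (clue 7).
The doctor is narrowed to house 1 or 5; consider each.
Placing it in house 5 leads to a contradiction, so it's in house 1.
The lawyer is narrowed to house 3 or 4; consider each.
Placing it in house 3 leads to a contradiction, so it's in house 4.
Clue 4: the frog owner is in house 3.
From clue 8, the teacher must be in house 3.
By clue 9, the writer is in house 5.
House 2 profession: only dentist fits.
The cat owner is narrowed to house 1 or 2; consider each.
Placing it in house 2 leads to a contradiction, so it's in house 1.
Clue 1: the person who likes mangoes is in house 2.
Clue 10: the person who likes oranges is in house 3.
House 2's pet must be turtle (nothing else left).
House 4's pet must be dog (nothing else left).
That leaves snake as the pet for house 5.
Clue 5: the person who likes apples is in house 4.
House 1 favorite fruit: only grapes fits.
So: house 1 = doctor/cat/grapes, house 2 = dentist/turtle/mangoes, house 3 = teacher/frog/oranges, house 4 = lawyer/dog/apples, house 5 = writer/snake/cherries.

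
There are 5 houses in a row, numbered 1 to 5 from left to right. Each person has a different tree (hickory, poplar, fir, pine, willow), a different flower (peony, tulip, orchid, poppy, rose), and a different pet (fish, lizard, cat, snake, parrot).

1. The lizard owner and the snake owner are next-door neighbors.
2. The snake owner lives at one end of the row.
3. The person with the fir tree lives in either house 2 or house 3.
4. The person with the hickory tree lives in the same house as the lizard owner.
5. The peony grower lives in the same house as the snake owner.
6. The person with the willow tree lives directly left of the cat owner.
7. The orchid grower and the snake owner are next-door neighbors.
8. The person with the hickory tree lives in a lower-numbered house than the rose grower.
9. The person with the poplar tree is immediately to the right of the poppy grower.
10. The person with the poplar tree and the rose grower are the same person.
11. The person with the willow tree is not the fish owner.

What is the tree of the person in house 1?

pine

The person with the fir tree is narrowed to house 2 or 3; consider each.
Placing it in house 2 leads to a contradiction, so it's in house 3.
The person with the hickory tree is narrowed to house 2 or 4; consider each.
Placing it in house 4 leads to a contradiction, so it's in house 2.
By clue 4, the lizard owner is in house 2.
The snake owner is in house 1 (clue 1).
By clue 5, the peony grower is in house 1.
By clue 6, the person with the willow tree is in house 4.
By clue 6, the cat owner is in house 5.
Clue 7: the orchid grower is in house 2.
House 1's tree must be pine (nothing else left).
So house 5 gets poplar for tree.
So house 4 gets parrot for pet.
The poppy grower is in house 4 (clue 9).
The rose grower is in house 5 (clue 10).
The only flower still possible for house 3 is tulip.
House 3's pet must be fish (nothing else left).
So: house 1 = pine/peony/snake, house 2 = hickory/orchid/lizard, house 3 = fir/tulip/fish, house 4 = willow/poppy/parrot, house 5 = poplar/rose/cat.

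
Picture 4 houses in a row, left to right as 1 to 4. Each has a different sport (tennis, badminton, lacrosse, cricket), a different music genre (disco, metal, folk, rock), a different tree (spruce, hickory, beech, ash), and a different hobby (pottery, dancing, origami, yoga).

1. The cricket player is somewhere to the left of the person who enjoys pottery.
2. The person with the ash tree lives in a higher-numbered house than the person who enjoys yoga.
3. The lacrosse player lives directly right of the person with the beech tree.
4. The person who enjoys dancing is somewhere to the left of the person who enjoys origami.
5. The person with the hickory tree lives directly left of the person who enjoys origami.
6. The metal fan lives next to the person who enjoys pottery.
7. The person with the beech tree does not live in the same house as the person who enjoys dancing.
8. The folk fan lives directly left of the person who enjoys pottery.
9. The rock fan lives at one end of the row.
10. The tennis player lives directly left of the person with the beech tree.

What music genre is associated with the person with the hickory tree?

disco

The lacrosse player is narrowed to house 3 or 4; consider each.
Placing it in house 4 leads to a contradiction, so it's in house 3.
The person with the beech tree is in house 2 (clue 3).
Clue 10: the tennis player is in house 1.
That leaves cricket as the sport for house 2.
So house 4 gets badminton for sport.
The folk fan is narrowed to house 2 or 3; consider each.
Placing it in house 3 leads to a contradiction, so it's in house 2.
By clue 8, the person who enjoys pottery is in house 3.
That leaves dancing as the hobby for house 1.
So house 2 gets yoga for hobby.
So house 4 gets origami for hobby.
Clue 5 places the person with the hickory tree in house 3.
Clue 6: the metal fan is in house 4.
So house 1 gets rock for music genre.
House 3 music genre: only disco fits.
House 1's tree must be spruce (nothing else left).
That leaves ash as the tree for house 4.
So: house 1 = tennis/rock/spruce/dancing, house 2 = cricket/folk/beech/yoga, house 3 = lacrosse/disco/hickory/pottery, house 4 = badminton/metal/ash/origami.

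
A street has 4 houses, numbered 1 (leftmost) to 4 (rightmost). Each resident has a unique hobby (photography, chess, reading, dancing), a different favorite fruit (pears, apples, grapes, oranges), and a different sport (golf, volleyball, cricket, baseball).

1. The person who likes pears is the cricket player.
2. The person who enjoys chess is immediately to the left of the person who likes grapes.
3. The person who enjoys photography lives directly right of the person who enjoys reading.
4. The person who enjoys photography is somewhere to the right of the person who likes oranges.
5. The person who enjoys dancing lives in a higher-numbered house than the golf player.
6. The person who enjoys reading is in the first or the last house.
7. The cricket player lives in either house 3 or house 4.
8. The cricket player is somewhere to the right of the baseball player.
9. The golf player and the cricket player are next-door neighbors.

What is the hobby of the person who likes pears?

chess

Clue 6 places the person who enjoys reading in house 1.
By clue 3, the person who enjoys photography is in house 2.
Clue 4 places the person who likes oranges in house 1.
House 3 hobby: only chess fits.
That leaves dancing as the hobby for house 4.
House 2's favorite fruit must be apples (nothing else left).
From clue 2, the person who likes grapes must be in house 4.
So house 3 gets pears for favorite fruit.
Clue 1 places the cricket player in house 3.
Clue 9: the golf player is in house 2.
House 1's sport must be baseball (nothing else left).
So house 4 gets volleyball for sport.
So: house 1 = reading/oranges/baseball, house 2 = photography/apples/golf, house 3 = chess/pears/cricket, house 4 = dancing/grapes/volleyball.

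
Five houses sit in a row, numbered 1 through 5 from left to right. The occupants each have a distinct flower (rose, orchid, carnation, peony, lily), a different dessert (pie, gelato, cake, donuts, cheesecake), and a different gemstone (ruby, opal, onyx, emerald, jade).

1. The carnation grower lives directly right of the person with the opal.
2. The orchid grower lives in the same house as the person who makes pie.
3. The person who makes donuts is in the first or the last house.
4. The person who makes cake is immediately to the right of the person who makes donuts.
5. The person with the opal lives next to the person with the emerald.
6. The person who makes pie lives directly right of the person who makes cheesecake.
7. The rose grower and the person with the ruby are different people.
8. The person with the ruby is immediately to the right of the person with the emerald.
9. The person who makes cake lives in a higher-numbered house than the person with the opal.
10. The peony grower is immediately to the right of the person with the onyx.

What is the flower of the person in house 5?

peony

Clue 4 places the person who makes cake in house 2.
Clue 4: the person who makes donuts is in house 1.
Clue 9 places the person with the opal in house 1.
From clue 1, the carnation grower must be in house 2.
Clue 5 places the person with the emerald in house 2.
By clue 8, the person with the ruby is in house 3.
The only gemstone still possible for house 5 is jade.
From clue 10, the peony grower must be in house 5.
House 3 flower: only lily fits.
That leaves onyx as the gemstone for house 4.
From clue 2, the person who makes pie must be in house 4.
By clue 6, the person who makes cheesecake is in house 3.
So house 1 gets rose for flower.
So house 4 gets orchid for flower.
House 5's dessert must be gelato (nothing else left).
So: house 1 = rose/donuts/opal, house 2 = carnation/cake/emerald, house 3 = lily/cheesecake/ruby, house 4 = orchid/pie/onyx, house 5 = peony/gelato/jade.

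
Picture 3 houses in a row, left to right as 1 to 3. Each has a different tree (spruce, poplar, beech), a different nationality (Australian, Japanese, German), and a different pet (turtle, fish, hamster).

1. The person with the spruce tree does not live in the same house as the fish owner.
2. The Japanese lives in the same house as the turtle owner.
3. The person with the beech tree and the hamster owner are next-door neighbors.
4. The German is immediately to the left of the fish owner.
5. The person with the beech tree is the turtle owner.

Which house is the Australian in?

The German is narrowed to house 1 or 2; consider each.
Placing it in house 1 leads to a contradiction, so it's in house 2.
Clue 4 places the fish owner in house 3.
From clue 2, the Japanese must be in house 1.
Clue 2: the turtle owner is in house 1.
Clue 5 places the person with the beech tree in house 1.
House 3 tree: only poplar fits.
House 3 nationality: only Australian fits.
House 2 pet: only hamster fits.
House 2's tree must be spruce (nothing else left).
So: house 1 = beech/Japanese/turtle, house 2 = spruce/German/hamster, house 3 = poplar/Australian/fish.

3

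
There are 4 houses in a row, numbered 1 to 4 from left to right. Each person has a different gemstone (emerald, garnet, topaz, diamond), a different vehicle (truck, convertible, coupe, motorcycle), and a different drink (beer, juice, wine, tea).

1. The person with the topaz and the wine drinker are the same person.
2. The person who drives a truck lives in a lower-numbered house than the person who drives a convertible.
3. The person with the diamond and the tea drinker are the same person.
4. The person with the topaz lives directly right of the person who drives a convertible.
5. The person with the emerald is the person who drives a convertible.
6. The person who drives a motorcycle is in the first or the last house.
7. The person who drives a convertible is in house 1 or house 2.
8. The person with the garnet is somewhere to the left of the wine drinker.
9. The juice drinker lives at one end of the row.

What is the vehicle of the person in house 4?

motorcycle

By clue 7, the person who drives a convertible is in house 2.
The person who drives a truck is in house 1 (clue 2).
Clue 4 places the person with the topaz in house 3.
The person with the emerald is in house 2 (clue 5).
House 4's gemstone must be diamond (nothing else left).
So house 3 gets coupe for vehicle.
The only vehicle still possible for house 4 is motorcycle.
The wine drinker is in house 3 (clue 1).
Clue 3: the tea drinker is in house 4.
So house 1 gets garnet for gemstone.
House 2's drink must be beer (nothing else left).
The only drink still possible for house 1 is juice.
So: house 1 = garnet/truck/juice, house 2 = emerald/convertible/beer, house 3 = topaz/coupe/wine, house 4 = diamond/motorcycle/tea.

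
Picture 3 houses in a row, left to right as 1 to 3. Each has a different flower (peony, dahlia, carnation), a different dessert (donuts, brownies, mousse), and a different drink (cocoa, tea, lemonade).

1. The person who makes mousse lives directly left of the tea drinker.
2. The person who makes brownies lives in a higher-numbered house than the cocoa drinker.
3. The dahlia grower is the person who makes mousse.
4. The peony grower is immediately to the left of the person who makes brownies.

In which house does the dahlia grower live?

1

House 3's flower must be carnation (nothing else left).
The dahlia grower is narrowed to house 1 or 2; consider each.
Placing it in house 2 leads to a contradiction, so it's in house 1.
Clue 3: the person who makes mousse is in house 1.
That leaves peony as the flower for house 2.
Clue 1: the tea drinker is in house 2.
By clue 4, the person who makes brownies is in house 3.
House 2's dessert must be donuts (nothing else left).
That leaves lemonade as the drink for house 3.
House 1's drink must be cocoa (nothing else left).
So: house 1 = dahlia/mousse/cocoa, house 2 = peony/donuts/tea, house 3 = carnation/brownies/lemonade.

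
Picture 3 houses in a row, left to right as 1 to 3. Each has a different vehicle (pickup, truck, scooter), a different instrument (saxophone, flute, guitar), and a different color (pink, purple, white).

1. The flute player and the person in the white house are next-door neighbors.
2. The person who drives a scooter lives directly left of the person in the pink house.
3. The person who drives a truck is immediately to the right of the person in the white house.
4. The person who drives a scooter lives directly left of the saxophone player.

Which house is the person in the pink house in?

3

The person who drives a scooter is narrowed to house 1 or 2; consider each.
Placing it in house 1 leads to a contradiction, so it's in house 2.
Clue 2: the person in the pink house is in house 3.
Clue 4 places the saxophone player in house 3.
So house 1 gets pickup for vehicle.
The only vehicle still possible for house 3 is truck.
By clue 3, the person in the white house is in house 2.
House 1 color: only purple fits.
From clue 1, the flute player must be in house 1.
House 2's instrument must be guitar (nothing else left).
So: house 1 = pickup/flute/purple, house 2 = scooter/guitar/white, house 3 = truck/saxophone/pink.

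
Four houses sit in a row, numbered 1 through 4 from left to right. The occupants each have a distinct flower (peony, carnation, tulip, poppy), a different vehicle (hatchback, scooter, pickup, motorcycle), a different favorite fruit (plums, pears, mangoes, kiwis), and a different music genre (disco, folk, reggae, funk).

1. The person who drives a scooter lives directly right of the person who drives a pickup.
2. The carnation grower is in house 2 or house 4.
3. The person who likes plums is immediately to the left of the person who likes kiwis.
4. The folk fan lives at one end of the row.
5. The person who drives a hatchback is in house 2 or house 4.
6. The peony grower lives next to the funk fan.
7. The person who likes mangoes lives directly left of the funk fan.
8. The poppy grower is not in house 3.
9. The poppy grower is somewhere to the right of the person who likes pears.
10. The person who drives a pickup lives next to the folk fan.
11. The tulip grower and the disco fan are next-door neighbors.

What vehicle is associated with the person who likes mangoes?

motorcycle

House 1's vehicle must be motorcycle (nothing else left).
That leaves kiwis as the favorite fruit for house 4.
From clue 3, the person who likes plums must be in house 3.
The carnation grower is narrowed to house 2 or 4; consider each.
Placing it in house 4 leads to a contradiction, so it's in house 2.
That leaves poppy as the flower for house 4.
Clue 6: the funk fan is in house 2.
From clue 7, the person who likes mangoes must be in house 1.
House 2's favorite fruit must be pears (nothing else left).
So house 3 gets reggae for music genre.
Clue 11: the tulip grower is in house 3.
That leaves peony as the flower for house 1.
House 1's music genre must be folk (nothing else left).
That leaves disco as the music genre for house 4.
The person who drives a pickup is in house 2 (clue 10).
That leaves scooter as the vehicle for house 3.
The only vehicle still possible for house 4 is hatchback.
So: house 1 = peony/motorcycle/mangoes/folk, house 2 = carnation/pickup/pears/funk, house 3 = tulip/scooter/plums/reggae, house 4 = poppy/hatchback/kiwis/disco.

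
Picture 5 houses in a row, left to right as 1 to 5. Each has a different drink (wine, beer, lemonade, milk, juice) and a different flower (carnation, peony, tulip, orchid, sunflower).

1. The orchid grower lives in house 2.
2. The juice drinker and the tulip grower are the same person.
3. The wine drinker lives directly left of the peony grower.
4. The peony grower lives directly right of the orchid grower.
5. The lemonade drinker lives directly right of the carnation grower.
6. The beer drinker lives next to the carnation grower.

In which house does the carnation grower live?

4

The orchid grower is in house 2 (clue 1).
From clue 4, the peony grower must be in house 3.
Clue 3 places the wine drinker in house 2.
That leaves lemonade as the drink for house 5.
Clue 5 places the carnation grower in house 4.
House 3's drink must be beer (nothing else left).
That leaves tulip as the flower for house 1.
So house 5 gets sunflower for flower.
Clue 2: the juice drinker is in house 1.
That leaves milk as the drink for house 4.
So: house 1 = juice/tulip, house 2 = wine/orchid, house 3 = beer/peony, house 4 = milk/carnation, house 5 = lemonade/sunflower.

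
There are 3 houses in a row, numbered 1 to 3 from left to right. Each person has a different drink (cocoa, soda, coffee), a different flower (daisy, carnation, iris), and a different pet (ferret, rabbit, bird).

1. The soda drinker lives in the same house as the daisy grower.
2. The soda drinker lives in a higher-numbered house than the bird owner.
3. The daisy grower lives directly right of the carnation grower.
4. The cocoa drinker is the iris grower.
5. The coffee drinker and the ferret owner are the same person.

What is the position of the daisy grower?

3

The soda drinker is narrowed to house 2 or 3; consider each.
Placing it in house 2 leads to a contradiction, so it's in house 3.
From clue 1, the daisy grower must be in house 3.
Clue 3: the carnation grower is in house 2.
The only flower still possible for house 1 is iris.
Clue 4 places the cocoa drinker in house 1.
So house 2 gets coffee for drink.
That leaves rabbit as the pet for house 3.
From clue 5, the ferret owner must be in house 2.
The only pet still possible for house 1 is bird.
So: house 1 = cocoa/iris/bird, house 2 = coffee/carnation/ferret, house 3 = soda/daisy/rabbit.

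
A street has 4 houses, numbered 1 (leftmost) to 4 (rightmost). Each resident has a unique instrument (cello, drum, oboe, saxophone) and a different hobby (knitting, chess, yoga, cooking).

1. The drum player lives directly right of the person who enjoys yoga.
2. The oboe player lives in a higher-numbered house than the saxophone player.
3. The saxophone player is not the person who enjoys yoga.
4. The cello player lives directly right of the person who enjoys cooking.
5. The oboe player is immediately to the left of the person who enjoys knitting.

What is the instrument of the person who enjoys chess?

cello

The only instrument still possible for house 1 is saxophone.
The drum player is narrowed to house 3 or 4; consider each.
Placing it in house 3 leads to a contradiction, so it's in house 4.
By clue 1, the person who enjoys yoga is in house 3.
By clue 5, the oboe player is in house 3.
House 2 instrument: only cello fits.
House 4's hobby must be knitting (nothing else left).
Clue 4 places the person who enjoys cooking in house 1.
That leaves chess as the hobby for house 2.
So: house 1 = saxophone/cooking, house 2 = cello/chess, house 3 = oboe/yoga, house 4 = drum/knitting.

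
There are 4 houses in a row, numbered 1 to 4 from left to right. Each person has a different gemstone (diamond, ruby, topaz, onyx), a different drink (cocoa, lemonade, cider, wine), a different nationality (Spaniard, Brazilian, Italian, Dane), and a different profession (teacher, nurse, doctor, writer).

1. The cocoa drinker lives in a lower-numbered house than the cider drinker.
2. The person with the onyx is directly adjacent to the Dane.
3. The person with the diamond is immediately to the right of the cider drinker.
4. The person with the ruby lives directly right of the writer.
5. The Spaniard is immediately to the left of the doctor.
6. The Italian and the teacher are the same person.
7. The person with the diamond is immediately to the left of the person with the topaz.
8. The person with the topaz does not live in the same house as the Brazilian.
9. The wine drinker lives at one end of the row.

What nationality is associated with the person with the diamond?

Brazilian

Clue 7: the person with the diamond is in house 3.
By clue 7, the person with the topaz is in house 4.
That leaves onyx as the gemstone for house 1.
That leaves ruby as the gemstone for house 2.
By clue 2, the Dane is in house 2.
By clue 3, the cider drinker is in house 2.
Clue 4: the writer is in house 1.
That leaves lemonade as the drink for house 3.
So house 4 gets wine for drink.
So house 4 gets Italian for nationality.
Clue 6 places the teacher in house 4.
House 1 drink: only cocoa fits.
House 2 profession: only doctor fits.
House 3 profession: only nurse fits.
By clue 5, the Spaniard is in house 1.
So house 3 gets Brazilian for nationality.
So: house 1 = onyx/cocoa/Spaniard/writer, house 2 = ruby/cider/Dane/doctor, house 3 = diamond/lemonade/Brazilian/nurse, house 4 = topaz/wine/Italian/teacher.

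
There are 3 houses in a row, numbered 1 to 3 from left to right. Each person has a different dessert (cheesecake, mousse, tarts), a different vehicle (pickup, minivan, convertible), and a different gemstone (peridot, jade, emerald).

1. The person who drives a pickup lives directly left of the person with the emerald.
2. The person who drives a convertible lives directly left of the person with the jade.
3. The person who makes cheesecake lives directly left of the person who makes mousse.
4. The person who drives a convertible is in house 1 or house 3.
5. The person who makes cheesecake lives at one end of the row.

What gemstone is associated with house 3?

Clue 4: the person who drives a convertible is in house 1.
From clue 5, the person who makes cheesecake must be in house 1.
That leaves minivan as the vehicle for house 3.
That leaves peridot as the gemstone for house 1.
By clue 1, the person with the emerald is in house 3.
Clue 2: the person with the jade is in house 2.
Clue 3: the person who makes mousse is in house 2.
That leaves tarts as the dessert for house 3.
So house 2 gets pickup for vehicle.
So: house 1 = cheesecake/convertible/peridot, house 2 = mousse/pickup/jade, house 3 = tarts/minivan/emerald.

emerald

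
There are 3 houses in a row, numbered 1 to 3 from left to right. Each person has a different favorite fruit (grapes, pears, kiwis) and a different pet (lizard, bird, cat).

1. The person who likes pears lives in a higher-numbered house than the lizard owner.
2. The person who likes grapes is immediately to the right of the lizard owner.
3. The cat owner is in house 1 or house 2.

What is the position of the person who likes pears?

That leaves kiwis as the favorite fruit for house 1.
That leaves bird as the pet for house 3.
The person who likes grapes is narrowed to house 2 or 3; consider each.
Placing it in house 3 leads to a contradiction, so it's in house 2.
Clue 2: the lizard owner is in house 1.
So house 3 gets pears for favorite fruit.
House 2 pet: only cat fits.
So: house 1 = kiwis/lizard, house 2 = grapes/cat, house 3 = pears/bird.

3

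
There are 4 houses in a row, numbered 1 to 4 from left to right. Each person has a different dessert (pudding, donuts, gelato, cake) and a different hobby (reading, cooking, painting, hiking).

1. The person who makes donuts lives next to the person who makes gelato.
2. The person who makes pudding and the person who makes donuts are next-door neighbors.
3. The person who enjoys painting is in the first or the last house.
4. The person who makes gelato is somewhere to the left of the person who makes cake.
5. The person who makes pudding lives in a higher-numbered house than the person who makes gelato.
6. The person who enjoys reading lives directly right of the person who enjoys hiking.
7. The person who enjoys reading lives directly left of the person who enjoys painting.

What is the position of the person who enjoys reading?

3

The person who enjoys reading is in house 3 (clue 7).
The person who enjoys painting is in house 4 (clue 7).
By clue 6, the person who enjoys hiking is in house 2.
That leaves cooking as the hobby for house 1.
The person who makes cake is narrowed to house 2 or 3 or 4; consider each.
Placing it in house 2 and house 3 leads to a contradiction, so it's in house 4.
The person who makes gelato is narrowed to house 1 or 2; consider each.
Placing it in house 2 leads to a contradiction, so it's in house 1.
Clue 1 places the person who makes donuts in house 2.
By clue 2, the person who makes pudding is in house 3.
So: house 1 = gelato/cooking, house 2 = donuts/hiking, house 3 = pudding/reading, house 4 = cake/painting.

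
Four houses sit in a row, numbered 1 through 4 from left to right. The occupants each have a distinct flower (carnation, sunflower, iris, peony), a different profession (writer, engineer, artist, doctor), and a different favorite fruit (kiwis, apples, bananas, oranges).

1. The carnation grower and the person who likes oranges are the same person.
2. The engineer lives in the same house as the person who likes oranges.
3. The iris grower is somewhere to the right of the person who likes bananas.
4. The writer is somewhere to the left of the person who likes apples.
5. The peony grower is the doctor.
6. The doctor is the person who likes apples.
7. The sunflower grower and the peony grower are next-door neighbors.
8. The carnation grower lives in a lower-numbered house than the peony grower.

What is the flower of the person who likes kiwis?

iris

The carnation grower is narrowed to house 1 or 2 or 3; consider each.
Placing it in house 2 and house 3 leads to a contradiction, so it's in house 1.
From clue 1, the person who likes oranges must be in house 1.
Clue 2 places the engineer in house 1.
House 2 flower: only sunflower fits.
Clue 7 places the peony grower in house 3.
House 4 flower: only iris fits.
Clue 5 places the doctor in house 3.
The person who likes apples is in house 3 (clue 6).
That leaves artist as the profession for house 4.
House 2's favorite fruit must be bananas (nothing else left).
So house 4 gets kiwis for favorite fruit.
That leaves writer as the profession for house 2.
So: house 1 = carnation/engineer/oranges, house 2 = sunflower/writer/bananas, house 3 = peony/doctor/apples, house 4 = iris/artist/kiwis.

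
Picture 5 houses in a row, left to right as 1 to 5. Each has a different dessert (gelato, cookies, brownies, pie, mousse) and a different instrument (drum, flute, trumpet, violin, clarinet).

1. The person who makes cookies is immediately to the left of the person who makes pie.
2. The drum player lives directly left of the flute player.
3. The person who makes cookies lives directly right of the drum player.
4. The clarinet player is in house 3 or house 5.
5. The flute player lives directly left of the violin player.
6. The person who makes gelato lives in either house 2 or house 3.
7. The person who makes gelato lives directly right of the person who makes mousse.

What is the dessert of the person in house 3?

The person who makes gelato is narrowed to house 2 or 3; consider each.
Placing it in house 3 leads to a contradiction, so it's in house 2.
The person who makes mousse is in house 1 (clue 7).
So house 1 gets trumpet for instrument.
House 2's instrument must be drum (nothing else left).
Clue 2: the flute player is in house 3.
From clue 3, the person who makes cookies must be in house 3.
The violin player is in house 4 (clue 5).
House 5 instrument: only clarinet fits.
Clue 1 places the person who makes pie in house 4.
House 5's dessert must be brownies (nothing else left).
So: house 1 = mousse/trumpet, house 2 = gelato/drum, house 3 = cookies/flute, house 4 = pie/violin, house 5 = brownies/clarinet.

cookies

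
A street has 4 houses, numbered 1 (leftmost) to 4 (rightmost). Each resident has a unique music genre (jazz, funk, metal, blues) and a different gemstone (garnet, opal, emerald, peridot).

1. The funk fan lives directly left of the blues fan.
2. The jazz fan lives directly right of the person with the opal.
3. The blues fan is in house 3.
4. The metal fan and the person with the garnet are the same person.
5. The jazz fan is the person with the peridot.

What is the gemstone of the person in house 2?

emerald

From clue 3, the blues fan must be in house 3.
Clue 1: the funk fan is in house 2.
House 1 music genre: only metal fits.
House 4's music genre must be jazz (nothing else left).
Clue 2: the person with the opal is in house 3.
Clue 4: the person with the garnet is in house 1.
The person with the peridot is in house 4 (clue 5).
House 2 gemstone: only emerald fits.
So: house 1 = metal/garnet, house 2 = funk/emerald, house 3 = blues/opal, house 4 = jazz/peridot.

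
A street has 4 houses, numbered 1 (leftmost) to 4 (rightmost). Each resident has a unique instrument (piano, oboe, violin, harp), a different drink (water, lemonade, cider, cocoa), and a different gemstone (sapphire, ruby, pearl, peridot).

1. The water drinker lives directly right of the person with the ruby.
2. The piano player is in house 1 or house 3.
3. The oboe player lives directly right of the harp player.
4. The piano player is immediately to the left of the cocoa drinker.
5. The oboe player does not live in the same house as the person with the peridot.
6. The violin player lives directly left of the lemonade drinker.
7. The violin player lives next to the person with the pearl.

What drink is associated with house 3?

lemonade

House 4 instrument: only oboe fits.
House 1's drink must be cider (nothing else left).
The harp player is in house 3 (clue 3).
The only instrument still possible for house 2 is violin.
Clue 4 places the cocoa drinker in house 2.
From clue 6, the lemonade drinker must be in house 3.
The only instrument still possible for house 1 is piano.
House 4 drink: only water fits.
That leaves sapphire as the gemstone for house 4.
Clue 1 places the person with the ruby in house 3.
So house 1 gets pearl for gemstone.
House 2 gemstone: only peridot fits.
So: house 1 = piano/cider/pearl, house 2 = violin/cocoa/peridot, house 3 = harp/lemonade/ruby, house 4 = oboe/water/sapphire.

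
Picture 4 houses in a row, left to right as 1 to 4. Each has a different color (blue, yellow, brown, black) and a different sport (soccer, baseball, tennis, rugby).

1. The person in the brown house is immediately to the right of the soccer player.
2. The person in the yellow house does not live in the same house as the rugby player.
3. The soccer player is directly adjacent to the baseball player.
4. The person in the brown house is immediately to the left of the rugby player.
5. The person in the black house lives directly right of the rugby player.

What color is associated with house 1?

Clue 5 places the person in the black house in house 4.
Clue 5 places the rugby player in house 3.
Clue 4: the person in the brown house is in house 2.
House 3's color must be blue (nothing else left).
House 4's sport must be tennis (nothing else left).
Clue 1 places the soccer player in house 1.
The baseball player is in house 2 (clue 3).
House 1 color: only yellow fits.
So: house 1 = yellow/soccer, house 2 = brown/baseball, house 3 = blue/rugby, house 4 = black/tennis.

yellow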